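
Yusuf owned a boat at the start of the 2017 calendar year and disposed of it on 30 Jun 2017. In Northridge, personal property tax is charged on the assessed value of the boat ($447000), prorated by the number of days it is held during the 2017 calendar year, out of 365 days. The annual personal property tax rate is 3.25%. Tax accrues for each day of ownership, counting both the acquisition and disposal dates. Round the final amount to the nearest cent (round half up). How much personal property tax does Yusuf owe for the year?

$7204.05

Days held (1 Jan – 30 Jun 2017): 181 out of 365
Tax = $447000 × 3.25% × 181/365 = $7204.0479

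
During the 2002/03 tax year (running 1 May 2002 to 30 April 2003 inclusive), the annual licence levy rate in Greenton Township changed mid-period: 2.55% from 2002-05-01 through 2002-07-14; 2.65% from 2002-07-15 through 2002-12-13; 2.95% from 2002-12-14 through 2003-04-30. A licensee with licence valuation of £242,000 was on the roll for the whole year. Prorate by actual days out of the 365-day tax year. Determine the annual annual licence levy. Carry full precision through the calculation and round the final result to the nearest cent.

2002-05-01 to 2002-07-14: 75 days at 2.55% → £242,000 × 2.55% × 75/365 = £1,268.0137
2002-07-15 to 2002-12-13: 152 days at 2.65% → £242,000 × 2.65% × 152/365 = £2,670.6192
2002-12-14 to 2003-04-30: 138 days at 2.95% → £242,000 × 2.95% × 138/365 = £2,699.1288
Total = £6,637.7616

£6,637.76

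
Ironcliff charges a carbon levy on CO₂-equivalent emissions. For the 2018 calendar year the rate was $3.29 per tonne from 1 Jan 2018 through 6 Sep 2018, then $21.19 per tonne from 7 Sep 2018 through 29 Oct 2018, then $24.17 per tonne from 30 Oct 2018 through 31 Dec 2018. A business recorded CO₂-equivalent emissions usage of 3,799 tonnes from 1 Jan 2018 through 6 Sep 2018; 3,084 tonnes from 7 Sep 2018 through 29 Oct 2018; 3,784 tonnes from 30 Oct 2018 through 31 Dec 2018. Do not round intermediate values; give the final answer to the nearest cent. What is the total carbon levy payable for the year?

1 Jan – 6 Sep 2018: 3,799 tonnes at $3.29/tonne → $12498.71
7 Sep – 29 Oct 2018: 3,084 tonnes at $21.19/tonne → $65349.96
30 Oct – 31 Dec 2018: 3,784 tonnes at $24.17/tonne → $91459.28

$169307.95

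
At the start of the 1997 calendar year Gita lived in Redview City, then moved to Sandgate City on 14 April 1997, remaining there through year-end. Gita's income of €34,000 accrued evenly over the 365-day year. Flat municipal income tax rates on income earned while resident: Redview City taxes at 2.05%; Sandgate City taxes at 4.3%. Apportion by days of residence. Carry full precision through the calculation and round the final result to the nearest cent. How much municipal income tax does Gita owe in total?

Redview City, 1 January – 13 April 1997: 103 days → €34,000 × 2.05% × 103/365 = €196.6877
Sandgate City, 14 April – 31 December 1997: 262 days → €34,000 × 4.3% × 262/365 = €1,049.4356
Total = €1,246.1233

€1,246.12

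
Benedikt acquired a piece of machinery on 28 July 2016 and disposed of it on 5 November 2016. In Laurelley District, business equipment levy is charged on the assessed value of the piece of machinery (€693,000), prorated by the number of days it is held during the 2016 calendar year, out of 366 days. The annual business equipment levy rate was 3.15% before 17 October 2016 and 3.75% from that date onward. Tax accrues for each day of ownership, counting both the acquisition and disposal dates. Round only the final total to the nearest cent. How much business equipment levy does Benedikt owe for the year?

28 July – 16 October 2016: 81 days at 3.15% → €693,000 × 3.15% × 81/366 = €4,831.1189
17 October – 5 November 2016: 20 days at 3.75% → €693,000 × 3.75% × 20/366 = €1,420.0820
Total = €6,251.2008

€6,251.20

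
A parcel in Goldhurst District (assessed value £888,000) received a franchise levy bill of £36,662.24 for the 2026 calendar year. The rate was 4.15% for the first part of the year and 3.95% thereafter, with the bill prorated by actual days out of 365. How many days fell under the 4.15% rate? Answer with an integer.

326 days

Let d = days at the first rate; then 365 − d days at the second rate.
£888,000 × [4.15%·d + 3.95%·(365−d)] / 365 = £36,662.24
Solving gives d = 326, so the new rate took effect on 23 November 2026.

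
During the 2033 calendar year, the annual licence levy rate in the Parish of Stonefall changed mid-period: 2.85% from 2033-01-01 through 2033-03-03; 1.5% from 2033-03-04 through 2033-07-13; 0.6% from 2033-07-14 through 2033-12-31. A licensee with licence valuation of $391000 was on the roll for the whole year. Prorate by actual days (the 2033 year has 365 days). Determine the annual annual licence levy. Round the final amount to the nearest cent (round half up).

$5112.99

2033-01-01 to 2033-03-03: 62 days at 2.85% → $391000 × 2.85% × 62/365 = $1892.8685
2033-03-04 to 2033-07-13: 132 days at 1.5% → $391000 × 1.5% × 132/365 = $2121.0411
2033-07-14 to 2033-12-31: 171 days at 0.6% → $391000 × 0.6% × 171/365 = $1099.0849
Total = $5112.9945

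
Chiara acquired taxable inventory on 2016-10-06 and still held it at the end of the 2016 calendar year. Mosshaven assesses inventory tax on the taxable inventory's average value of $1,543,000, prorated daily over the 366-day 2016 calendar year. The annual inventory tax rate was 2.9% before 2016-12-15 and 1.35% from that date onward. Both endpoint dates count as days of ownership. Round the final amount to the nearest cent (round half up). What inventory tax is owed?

$9,525.71

2016-10-06 to 2016-12-14: 70 days at 2.9% → $1,543,000 × 2.9% × 70/366 = $8,558.1694
2016-12-15 to 2016-12-31: 17 days at 1.35% → $1,543,000 × 1.35% × 17/366 = $967.5369
Total = $9,525.7063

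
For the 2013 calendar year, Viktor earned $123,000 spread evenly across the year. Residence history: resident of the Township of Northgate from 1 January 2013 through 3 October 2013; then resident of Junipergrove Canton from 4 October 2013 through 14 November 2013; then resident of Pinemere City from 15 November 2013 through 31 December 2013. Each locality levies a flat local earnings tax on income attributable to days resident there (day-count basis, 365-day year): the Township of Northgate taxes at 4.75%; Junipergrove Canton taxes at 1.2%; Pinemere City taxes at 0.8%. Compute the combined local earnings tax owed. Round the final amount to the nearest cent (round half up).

The Township of Northgate, 1 January – 3 October 2013: 276 days → $123,000 × 4.75% × 276/365 = $4,417.8904
Junipergrove Canton, 4 October – 14 November 2013: 42 days → $123,000 × 1.2% × 42/365 = $169.8411
Pinemere City, 15 November – 31 December 2013: 47 days → $123,000 × 0.8% × 47/365 = $126.7068
Total = $4,714.4384

$4,714.44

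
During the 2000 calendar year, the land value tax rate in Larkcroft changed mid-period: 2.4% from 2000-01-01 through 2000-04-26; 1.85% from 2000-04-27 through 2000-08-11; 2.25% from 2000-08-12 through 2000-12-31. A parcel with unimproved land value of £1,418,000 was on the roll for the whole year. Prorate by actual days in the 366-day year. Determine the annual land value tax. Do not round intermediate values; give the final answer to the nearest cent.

£30,926.73

2000-01-01 to 2000-04-26: 117 days at 2.4% → £1,418,000 × 2.4% × 117/366 = £10,879.0820
2000-04-27 to 2000-08-11: 107 days at 1.85% → £1,418,000 × 1.85% × 107/366 = £7,669.2104
2000-08-12 to 2000-12-31: 142 days at 2.25% → £1,418,000 × 2.25% × 142/366 = £12,378.4426
Total = £30,926.7350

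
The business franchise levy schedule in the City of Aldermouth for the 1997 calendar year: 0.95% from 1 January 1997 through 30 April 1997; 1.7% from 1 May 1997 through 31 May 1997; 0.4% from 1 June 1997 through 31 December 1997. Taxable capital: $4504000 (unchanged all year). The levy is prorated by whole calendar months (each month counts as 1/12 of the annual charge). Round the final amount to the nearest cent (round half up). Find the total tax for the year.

$31152.67

1 January – 30 April 1997: 4 months at 0.95% → $4504000 × 0.95% × 4/12 = $14262.6667
1 May – 31 May 1997: 1 month at 1.7% → $4504000 × 1.7% × 1/12 = $6380.6667
1 June – 31 December 1997: 7 months at 0.4% → $4504000 × 0.4% × 7/12 = $10509.3333
Total = $31152.6667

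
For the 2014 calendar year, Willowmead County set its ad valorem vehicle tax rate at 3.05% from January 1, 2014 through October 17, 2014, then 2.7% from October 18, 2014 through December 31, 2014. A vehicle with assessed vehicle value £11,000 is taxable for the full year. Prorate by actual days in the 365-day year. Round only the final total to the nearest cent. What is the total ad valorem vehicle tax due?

£327.59

January 1 – October 17, 2014: 290 days at 3.05% → £11,000 × 3.05% × 290/365 = £266.5616
October 18 – December 31, 2014: 75 days at 2.7% → £11,000 × 2.7% × 75/365 = £61.0274
Total = £327.5890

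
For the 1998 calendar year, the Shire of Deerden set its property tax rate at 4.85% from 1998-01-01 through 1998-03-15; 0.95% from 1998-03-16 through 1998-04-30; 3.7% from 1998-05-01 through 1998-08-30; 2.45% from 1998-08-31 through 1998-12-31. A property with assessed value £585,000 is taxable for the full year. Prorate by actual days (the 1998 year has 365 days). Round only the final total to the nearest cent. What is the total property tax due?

£18,517.25

1998-01-01 to 1998-03-15: 74 days at 4.85% → £585,000 × 4.85% × 74/365 = £5,752.2329
1998-03-16 to 1998-04-30: 46 days at 0.95% → £585,000 × 0.95% × 46/365 = £700.3973
1998-05-01 to 1998-08-30: 122 days at 3.7% → £585,000 × 3.7% × 122/365 = £7,234.7671
1998-08-31 to 1998-12-31: 123 days at 2.45% → £585,000 × 2.45% × 123/365 = £4,829.8562
Total = £18,517.2534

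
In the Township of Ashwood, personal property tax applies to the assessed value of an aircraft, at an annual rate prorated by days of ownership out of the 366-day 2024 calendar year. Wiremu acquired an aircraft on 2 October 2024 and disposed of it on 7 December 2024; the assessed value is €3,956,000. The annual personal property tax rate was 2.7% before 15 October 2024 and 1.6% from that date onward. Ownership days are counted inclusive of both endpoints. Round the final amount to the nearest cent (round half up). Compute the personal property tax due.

2 October – 14 October 2024: 13 days at 2.7% → €3,956,000 × 2.7% × 13/366 = €3,793.8689
15 October – 7 December 2024: 54 days at 1.6% → €3,956,000 × 1.6% × 54/366 = €9,338.7541
Total = €13,132.6230

€13,132.62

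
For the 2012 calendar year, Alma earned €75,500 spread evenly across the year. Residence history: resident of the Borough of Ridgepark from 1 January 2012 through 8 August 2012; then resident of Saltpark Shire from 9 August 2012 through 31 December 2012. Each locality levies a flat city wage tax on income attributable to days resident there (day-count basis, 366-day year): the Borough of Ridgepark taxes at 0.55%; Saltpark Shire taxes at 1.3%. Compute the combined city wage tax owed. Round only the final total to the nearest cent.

The Borough of Ridgepark, 1 January – 8 August 2012: 221 days → €75,500 × 0.55% × 221/366 = €250.7384
Saltpark Shire, 9 August – 31 December 2012: 145 days → €75,500 × 1.3% × 145/366 = €388.8456
Total = €639.5840

€639.58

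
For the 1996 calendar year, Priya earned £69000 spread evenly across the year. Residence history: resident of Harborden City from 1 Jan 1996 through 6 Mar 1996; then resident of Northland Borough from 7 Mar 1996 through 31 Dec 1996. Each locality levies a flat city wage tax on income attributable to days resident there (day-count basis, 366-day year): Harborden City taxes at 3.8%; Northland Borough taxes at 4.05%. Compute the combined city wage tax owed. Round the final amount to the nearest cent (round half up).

Harborden City, 1 Jan – 6 Mar 1996: 66 days → £69000 × 3.8% × 66/366 = £472.8197
Northland Borough, 7 Mar – 31 Dec 1996: 300 days → £69000 × 4.05% × 300/366 = £2290.5738
Total = £2763.3934

£2763.39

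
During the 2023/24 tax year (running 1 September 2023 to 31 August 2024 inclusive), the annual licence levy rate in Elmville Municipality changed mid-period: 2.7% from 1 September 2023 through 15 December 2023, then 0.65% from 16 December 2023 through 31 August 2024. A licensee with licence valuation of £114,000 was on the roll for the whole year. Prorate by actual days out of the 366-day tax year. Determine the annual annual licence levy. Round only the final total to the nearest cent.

1 September – 15 December 2023: 106 days at 2.7% → £114,000 × 2.7% × 106/366 = £891.4426
16 December 2023 – 31 August 2024: 260 days at 0.65% → £114,000 × 0.65% × 260/366 = £526.3934
Total = £1,417.8361

£1,417.84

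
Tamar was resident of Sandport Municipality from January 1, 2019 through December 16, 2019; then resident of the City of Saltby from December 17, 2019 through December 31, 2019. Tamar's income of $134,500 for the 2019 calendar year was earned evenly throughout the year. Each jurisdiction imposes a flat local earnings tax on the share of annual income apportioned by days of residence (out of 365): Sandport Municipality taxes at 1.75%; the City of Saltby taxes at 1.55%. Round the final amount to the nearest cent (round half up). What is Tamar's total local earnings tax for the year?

Sandport Municipality, January 1 – December 16, 2019: 350 days → $134,500 × 1.75% × 350/365 = $2,257.0205
The City of Saltby, December 17 – December 31, 2019: 15 days → $134,500 × 1.55% × 15/365 = $85.6747
Total = $2,342.6952

$2,342.70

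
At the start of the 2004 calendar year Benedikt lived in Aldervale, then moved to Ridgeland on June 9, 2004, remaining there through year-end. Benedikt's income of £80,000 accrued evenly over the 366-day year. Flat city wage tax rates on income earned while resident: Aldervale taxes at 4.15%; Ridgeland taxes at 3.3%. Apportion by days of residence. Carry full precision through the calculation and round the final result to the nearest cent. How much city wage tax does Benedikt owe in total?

£2,937.27

Aldervale, January 1 – June 8, 2004: 160 days → £80,000 × 4.15% × 160/366 = £1,451.3661
Ridgeland, June 9 – December 31, 2004: 206 days → £80,000 × 3.3% × 206/366 = £1,485.9016
Total = £2,937.2678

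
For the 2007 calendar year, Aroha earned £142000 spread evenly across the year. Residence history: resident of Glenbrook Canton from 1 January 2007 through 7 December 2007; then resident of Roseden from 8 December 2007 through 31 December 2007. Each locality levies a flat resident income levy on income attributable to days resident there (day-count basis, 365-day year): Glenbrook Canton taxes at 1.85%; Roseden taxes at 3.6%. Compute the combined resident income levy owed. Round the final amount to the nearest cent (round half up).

Glenbrook Canton, 1 January – 7 December 2007: 341 days → £142000 × 1.85% × 341/365 = £2454.2658
Roseden, 8 December – 31 December 2007: 24 days → £142000 × 3.6% × 24/365 = £336.1315
Total = £2790.3973

£2790.40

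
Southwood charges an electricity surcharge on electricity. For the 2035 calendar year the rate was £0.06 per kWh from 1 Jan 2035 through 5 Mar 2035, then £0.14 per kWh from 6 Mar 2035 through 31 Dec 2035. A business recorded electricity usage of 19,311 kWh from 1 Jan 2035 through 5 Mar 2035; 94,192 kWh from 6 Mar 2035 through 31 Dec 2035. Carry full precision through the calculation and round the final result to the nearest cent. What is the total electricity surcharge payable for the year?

£14,345.54

1 Jan – 5 Mar 2035: 19,311 kWh at £0.06/kWh → £1,158.66
6 Mar – 31 Dec 2035: 94,192 kWh at £0.14/kWh → £13,186.88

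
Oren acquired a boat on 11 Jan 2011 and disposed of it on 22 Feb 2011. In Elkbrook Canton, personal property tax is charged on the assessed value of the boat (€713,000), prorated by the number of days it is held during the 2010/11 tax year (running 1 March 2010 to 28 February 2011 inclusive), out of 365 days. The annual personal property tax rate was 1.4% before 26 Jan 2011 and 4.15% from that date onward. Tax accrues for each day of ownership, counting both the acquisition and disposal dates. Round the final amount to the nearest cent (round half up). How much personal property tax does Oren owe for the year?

€2,680.10

11 Jan – 25 Jan 2011: 15 days at 1.4% → €713,000 × 1.4% × 15/365 = €410.2192
26 Jan – 22 Feb 2011: 28 days at 4.15% → €713,000 × 4.15% × 28/365 = €2,269.8795
Total = €2,680.0986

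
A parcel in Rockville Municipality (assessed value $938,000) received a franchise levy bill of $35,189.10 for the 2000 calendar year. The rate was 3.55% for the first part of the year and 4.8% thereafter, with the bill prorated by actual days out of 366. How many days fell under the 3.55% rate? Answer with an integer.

Let d = days at the first rate; then 366 − d days at the second rate.
$938,000 × [3.55%·d + 4.8%·(366−d)] / 366 = $35,189.10
Solving gives d = 307, so the new rate took effect on 3 Nov 2000.

307 days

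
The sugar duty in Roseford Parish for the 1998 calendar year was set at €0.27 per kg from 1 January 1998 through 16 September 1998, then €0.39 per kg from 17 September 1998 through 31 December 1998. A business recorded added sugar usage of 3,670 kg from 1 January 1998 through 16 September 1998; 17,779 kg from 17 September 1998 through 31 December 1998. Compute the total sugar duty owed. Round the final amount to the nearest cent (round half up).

1 January – 16 September 1998: 3,670 kg at €0.27/kg → €990.90
17 September – 31 December 1998: 17,779 kg at €0.39/kg → €6,933.81

€7,924.71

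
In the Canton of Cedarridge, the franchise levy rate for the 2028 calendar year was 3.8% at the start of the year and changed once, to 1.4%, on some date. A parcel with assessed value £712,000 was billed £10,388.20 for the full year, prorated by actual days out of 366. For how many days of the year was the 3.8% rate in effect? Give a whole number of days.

9 days

Let d = days at the first rate; then 366 − d days at the second rate.
£712,000 × [3.8%·d + 1.4%·(366−d)] / 366 = £10,388.20
Solving gives d = 9, so the new rate took effect on 10 Jan 2028.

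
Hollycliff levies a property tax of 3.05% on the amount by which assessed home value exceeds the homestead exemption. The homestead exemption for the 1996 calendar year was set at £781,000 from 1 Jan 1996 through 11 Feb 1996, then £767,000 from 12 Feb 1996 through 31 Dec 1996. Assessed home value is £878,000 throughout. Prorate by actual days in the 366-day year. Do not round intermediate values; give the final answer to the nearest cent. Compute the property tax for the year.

1 Jan – 11 Feb 1996: 42 days, exemption £781,000 → (£878,000 − £781,000) × 3.05% × 42/366 = £339.5000
12 Feb – 31 Dec 1996: 324 days, exemption £767,000 → (£878,000 − £767,000) × 3.05% × 324/366 = £2,997.0000
Total = £3,336.5000

£3,336.50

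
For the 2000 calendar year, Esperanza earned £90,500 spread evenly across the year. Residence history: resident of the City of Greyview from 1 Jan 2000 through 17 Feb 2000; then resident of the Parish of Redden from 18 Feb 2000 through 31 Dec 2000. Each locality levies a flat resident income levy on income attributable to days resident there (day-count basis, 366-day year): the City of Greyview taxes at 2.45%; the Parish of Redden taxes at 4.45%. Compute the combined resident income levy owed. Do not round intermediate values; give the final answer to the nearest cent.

£3,789.87

The City of Greyview, 1 Jan – 17 Feb 2000: 48 days → £90,500 × 2.45% × 48/366 = £290.7869
The Parish of Redden, 18 Feb – 31 Dec 2000: 318 days → £90,500 × 4.45% × 318/366 = £3,499.0861
Total = £3,789.8730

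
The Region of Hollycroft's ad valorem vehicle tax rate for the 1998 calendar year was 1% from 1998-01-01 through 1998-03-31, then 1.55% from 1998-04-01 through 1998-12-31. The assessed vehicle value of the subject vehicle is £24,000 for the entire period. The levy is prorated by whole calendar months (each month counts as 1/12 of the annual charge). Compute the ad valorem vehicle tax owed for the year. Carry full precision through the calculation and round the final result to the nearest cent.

1998-01-01 to 1998-03-31: 3 months at 1% → £24,000 × 1% × 3/12 = £60.0000
1998-04-01 to 1998-12-31: 9 months at 1.55% → £24,000 × 1.55% × 9/12 = £279.0000
Total = £339.0000

£339.00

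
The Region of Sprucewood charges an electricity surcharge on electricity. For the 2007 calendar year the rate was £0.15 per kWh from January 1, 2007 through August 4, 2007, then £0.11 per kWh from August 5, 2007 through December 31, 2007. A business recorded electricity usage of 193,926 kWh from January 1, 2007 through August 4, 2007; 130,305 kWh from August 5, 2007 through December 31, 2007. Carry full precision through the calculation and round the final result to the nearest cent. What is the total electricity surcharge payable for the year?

£43,422.45

January 1 – August 4, 2007: 193,926 kWh at £0.15/kWh → £29,088.90
August 5 – December 31, 2007: 130,305 kWh at £0.11/kWh → £14,333.55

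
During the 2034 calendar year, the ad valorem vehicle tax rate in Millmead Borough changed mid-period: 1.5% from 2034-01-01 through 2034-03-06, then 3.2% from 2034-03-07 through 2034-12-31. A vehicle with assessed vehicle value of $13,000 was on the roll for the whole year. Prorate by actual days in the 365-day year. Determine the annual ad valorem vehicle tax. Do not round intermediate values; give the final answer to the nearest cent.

2034-01-01 to 2034-03-06: 65 days at 1.5% → $13,000 × 1.5% × 65/365 = $34.7260
2034-03-07 to 2034-12-31: 300 days at 3.2% → $13,000 × 3.2% × 300/365 = $341.9178
Total = $376.6438

$376.64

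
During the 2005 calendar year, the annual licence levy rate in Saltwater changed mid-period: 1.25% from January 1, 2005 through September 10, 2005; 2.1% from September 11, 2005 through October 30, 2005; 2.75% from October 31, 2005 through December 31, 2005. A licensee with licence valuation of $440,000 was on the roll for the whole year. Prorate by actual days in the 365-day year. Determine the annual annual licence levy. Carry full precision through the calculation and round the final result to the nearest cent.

January 1 – September 10, 2005: 253 days at 1.25% → $440,000 × 1.25% × 253/365 = $3,812.3288
September 11 – October 30, 2005: 50 days at 2.1% → $440,000 × 2.1% × 50/365 = $1,265.7534
October 31 – December 31, 2005: 62 days at 2.75% → $440,000 × 2.75% × 62/365 = $2,055.3425
Total = $7,133.4247

$7,133.42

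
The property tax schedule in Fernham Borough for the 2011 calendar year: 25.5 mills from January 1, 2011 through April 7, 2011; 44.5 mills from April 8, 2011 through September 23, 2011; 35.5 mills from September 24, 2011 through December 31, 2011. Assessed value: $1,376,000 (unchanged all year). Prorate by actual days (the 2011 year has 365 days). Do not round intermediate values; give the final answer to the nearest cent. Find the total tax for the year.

$50,925.19

January 1 – April 7, 2011: 97 days at 25.5 mills → $1,376,000 × 2.55% × 97/365 = $9,324.7562
April 8 – September 23, 2011: 169 days at 44.5 mills → $1,376,000 × 4.45% × 169/365 = $28,351.2548
September 24 – December 31, 2011: 99 days at 35.5 mills → $1,376,000 × 3.55% × 99/365 = $13,249.1836
Total = $50,925.1945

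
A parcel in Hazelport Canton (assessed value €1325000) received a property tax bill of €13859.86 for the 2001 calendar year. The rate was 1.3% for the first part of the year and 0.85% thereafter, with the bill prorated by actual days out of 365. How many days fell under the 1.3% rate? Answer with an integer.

Let d = days at the first rate; then 365 − d days at the second rate.
€1325000 × [1.3%·d + 0.85%·(365−d)] / 365 = €13859.86
Solving gives d = 159, so the new rate took effect on 9 Jun 2001.

159 days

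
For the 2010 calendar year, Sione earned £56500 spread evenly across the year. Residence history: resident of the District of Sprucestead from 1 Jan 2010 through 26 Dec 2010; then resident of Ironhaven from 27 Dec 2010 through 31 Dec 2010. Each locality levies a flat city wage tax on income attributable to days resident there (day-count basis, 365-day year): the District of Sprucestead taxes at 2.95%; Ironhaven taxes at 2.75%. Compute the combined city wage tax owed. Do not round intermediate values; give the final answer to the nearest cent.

£1665.20

The District of Sprucestead, 1 Jan – 26 Dec 2010: 360 days → £56500 × 2.95% × 360/365 = £1643.9178
Ironhaven, 27 Dec – 31 Dec 2010: 5 days → £56500 × 2.75% × 5/365 = £21.2842
Total = £1665.2021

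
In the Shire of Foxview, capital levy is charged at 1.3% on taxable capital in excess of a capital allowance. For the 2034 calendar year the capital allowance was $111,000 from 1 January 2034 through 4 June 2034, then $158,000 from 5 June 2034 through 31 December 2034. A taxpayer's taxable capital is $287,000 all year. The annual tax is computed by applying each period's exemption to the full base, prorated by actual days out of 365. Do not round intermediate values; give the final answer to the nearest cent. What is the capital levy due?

1 January – 4 June 2034: 155 days, exemption $111,000 → ($287,000 − $111,000) × 1.3% × 155/365 = $971.6164
5 June – 31 December 2034: 210 days, exemption $158,000 → ($287,000 − $158,000) × 1.3% × 210/365 = $964.8493
Total = $1,936.4658

$1,936.47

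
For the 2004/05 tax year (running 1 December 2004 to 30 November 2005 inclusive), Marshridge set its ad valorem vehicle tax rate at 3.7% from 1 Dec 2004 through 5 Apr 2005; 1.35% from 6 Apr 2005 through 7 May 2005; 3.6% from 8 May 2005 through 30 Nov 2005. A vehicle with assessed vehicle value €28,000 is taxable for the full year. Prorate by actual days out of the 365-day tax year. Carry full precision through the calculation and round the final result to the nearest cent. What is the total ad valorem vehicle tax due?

€962.43

1 Dec 2004 – 5 Apr 2005: 126 days at 3.7% → €28,000 × 3.7% × 126/365 = €357.6329
6 Apr – 7 May 2005: 32 days at 1.35% → €28,000 × 1.35% × 32/365 = €33.1397
8 May – 30 Nov 2005: 207 days at 3.6% → €28,000 × 3.6% × 207/365 = €571.6603
Total = €962.4329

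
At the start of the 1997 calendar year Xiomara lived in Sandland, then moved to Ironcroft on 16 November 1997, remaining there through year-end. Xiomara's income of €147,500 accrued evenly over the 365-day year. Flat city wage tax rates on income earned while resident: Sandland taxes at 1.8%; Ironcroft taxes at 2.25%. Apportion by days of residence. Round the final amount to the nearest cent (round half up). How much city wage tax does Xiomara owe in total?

€2,738.65

Sandland, 1 January – 15 November 1997: 319 days → €147,500 × 1.8% × 319/365 = €2,320.3973
Ironcroft, 16 November – 31 December 1997: 46 days → €147,500 × 2.25% × 46/365 = €418.2534
Total = €2,738.6507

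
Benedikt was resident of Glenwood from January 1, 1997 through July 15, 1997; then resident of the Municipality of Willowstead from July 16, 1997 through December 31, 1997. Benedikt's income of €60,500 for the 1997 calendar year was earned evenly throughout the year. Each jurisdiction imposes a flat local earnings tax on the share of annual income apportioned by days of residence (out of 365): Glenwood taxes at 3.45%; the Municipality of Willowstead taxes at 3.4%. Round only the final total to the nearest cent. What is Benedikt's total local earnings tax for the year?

€2,073.24

Glenwood, January 1 – July 15, 1997: 196 days → €60,500 × 3.45% × 196/365 = €1,120.8247
The Municipality of Willowstead, July 16 – December 31, 1997: 169 days → €60,500 × 3.4% × 169/365 = €952.4192
Total = €2,073.2438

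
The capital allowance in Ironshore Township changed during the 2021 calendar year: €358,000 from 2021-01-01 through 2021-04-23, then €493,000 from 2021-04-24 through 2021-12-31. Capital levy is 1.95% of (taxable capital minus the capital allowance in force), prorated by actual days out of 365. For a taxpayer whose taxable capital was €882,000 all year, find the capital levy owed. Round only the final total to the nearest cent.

€8,400.49

2021-01-01 to 2021-04-23: 113 days, exemption €358,000 → (€882,000 − €358,000) × 1.95% × 113/365 = €3,163.3808
2021-04-24 to 2021-12-31: 252 days, exemption €493,000 → (€882,000 − €493,000) × 1.95% × 252/365 = €5,237.1123
Total = €8,400.4932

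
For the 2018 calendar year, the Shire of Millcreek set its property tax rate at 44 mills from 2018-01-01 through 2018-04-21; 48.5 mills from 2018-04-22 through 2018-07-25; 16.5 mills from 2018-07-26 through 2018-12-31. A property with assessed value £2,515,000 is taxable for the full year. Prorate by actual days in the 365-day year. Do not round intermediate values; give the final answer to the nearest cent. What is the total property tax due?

2018-01-01 to 2018-04-21: 111 days at 44 mills → £2,515,000 × 4.4% × 111/365 = £33,652.7671
2018-04-22 to 2018-07-25: 95 days at 48.5 mills → £2,515,000 × 4.85% × 95/365 = £31,747.5685
2018-07-26 to 2018-12-31: 159 days at 16.5 mills → £2,515,000 × 1.65% × 159/365 = £18,076.9932
Total = £83,477.3288

£83,477.33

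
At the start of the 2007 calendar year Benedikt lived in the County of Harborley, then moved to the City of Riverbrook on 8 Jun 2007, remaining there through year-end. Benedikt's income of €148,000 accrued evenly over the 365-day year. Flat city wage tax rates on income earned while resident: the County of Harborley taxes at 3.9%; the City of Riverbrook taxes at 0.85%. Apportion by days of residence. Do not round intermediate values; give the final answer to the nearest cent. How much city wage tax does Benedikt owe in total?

€3,212.01

The County of Harborley, 1 Jan – 7 Jun 2007: 158 days → €148,000 × 3.9% × 158/365 = €2,498.5644
The City of Riverbrook, 8 Jun – 31 Dec 2007: 207 days → €148,000 × 0.85% × 207/365 = €713.4411
Total = €3,212.0055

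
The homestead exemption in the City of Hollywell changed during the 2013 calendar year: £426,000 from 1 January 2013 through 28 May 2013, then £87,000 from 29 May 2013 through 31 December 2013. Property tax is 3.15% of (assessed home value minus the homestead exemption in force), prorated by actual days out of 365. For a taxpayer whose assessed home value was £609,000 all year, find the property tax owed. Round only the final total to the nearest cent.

1 January – 28 May 2013: 148 days, exemption £426,000 → (£609,000 − £426,000) × 3.15% × 148/365 = £2,337.3863
29 May – 31 December 2013: 217 days, exemption £87,000 → (£609,000 − £87,000) × 3.15% × 217/365 = £9,775.7014
Total = £12,113.0877

£12,113.09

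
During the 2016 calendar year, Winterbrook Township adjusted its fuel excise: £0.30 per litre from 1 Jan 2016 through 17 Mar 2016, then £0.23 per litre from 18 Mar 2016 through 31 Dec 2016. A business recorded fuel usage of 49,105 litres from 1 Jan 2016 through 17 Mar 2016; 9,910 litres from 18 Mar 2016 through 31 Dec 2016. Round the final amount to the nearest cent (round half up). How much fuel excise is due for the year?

1 Jan – 17 Mar 2016: 49,105 litres at £0.30/litre → £14731.50
18 Mar – 31 Dec 2016: 9,910 litres at £0.23/litre → £2279.30

£17010.80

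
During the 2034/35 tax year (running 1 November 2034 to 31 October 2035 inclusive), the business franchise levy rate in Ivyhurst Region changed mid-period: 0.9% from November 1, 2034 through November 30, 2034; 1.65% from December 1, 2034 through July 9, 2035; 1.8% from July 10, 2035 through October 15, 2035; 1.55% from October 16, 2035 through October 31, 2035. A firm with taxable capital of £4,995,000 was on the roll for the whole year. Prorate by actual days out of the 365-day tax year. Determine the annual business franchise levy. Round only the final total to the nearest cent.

November 1 – November 30, 2034: 30 days at 0.9% → £4,995,000 × 0.9% × 30/365 = £3,694.9315
December 1, 2034 – July 9, 2035: 221 days at 1.65% → £4,995,000 × 1.65% × 221/365 = £49,902.1027
July 10 – October 15, 2035: 98 days at 1.8% → £4,995,000 × 1.8% × 98/365 = £24,140.2192
October 16 – October 31, 2035: 16 days at 1.55% → £4,995,000 × 1.55% × 16/365 = £3,393.8630
Total = £81,131.1164

£81,131.12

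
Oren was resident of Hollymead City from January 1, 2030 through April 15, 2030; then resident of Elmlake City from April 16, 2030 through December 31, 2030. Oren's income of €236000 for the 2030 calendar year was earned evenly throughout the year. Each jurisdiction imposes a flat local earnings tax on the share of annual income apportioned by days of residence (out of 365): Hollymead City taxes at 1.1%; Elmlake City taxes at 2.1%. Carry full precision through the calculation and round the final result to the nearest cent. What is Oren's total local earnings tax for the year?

€4277.10

Hollymead City, January 1 – April 15, 2030: 105 days → €236000 × 1.1% × 105/365 = €746.7945
Elmlake City, April 16 – December 31, 2030: 260 days → €236000 × 2.1% × 260/365 = €3530.3014
Total = €4277.0959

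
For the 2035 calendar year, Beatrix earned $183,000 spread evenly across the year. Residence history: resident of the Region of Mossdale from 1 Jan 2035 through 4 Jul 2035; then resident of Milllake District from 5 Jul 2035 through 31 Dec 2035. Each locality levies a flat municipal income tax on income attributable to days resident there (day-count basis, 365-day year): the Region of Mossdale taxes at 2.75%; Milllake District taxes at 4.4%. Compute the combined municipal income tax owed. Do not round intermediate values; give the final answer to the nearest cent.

The Region of Mossdale, 1 Jan – 4 Jul 2035: 185 days → $183,000 × 2.75% × 185/365 = $2,550.7192
Milllake District, 5 Jul – 31 Dec 2035: 180 days → $183,000 × 4.4% × 180/365 = $3,970.8493
Total = $6,521.5685

$6,521.57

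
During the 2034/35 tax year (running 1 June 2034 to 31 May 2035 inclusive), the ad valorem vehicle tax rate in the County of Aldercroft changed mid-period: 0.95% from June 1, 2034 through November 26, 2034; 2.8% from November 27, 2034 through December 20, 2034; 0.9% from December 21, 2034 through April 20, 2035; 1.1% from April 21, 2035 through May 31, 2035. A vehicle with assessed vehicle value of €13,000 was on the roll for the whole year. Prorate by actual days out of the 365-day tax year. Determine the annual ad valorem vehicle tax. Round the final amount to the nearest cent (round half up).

June 1 – November 26, 2034: 179 days at 0.95% → €13,000 × 0.95% × 179/365 = €60.5658
November 27 – December 20, 2034: 24 days at 2.8% → €13,000 × 2.8% × 24/365 = €23.9342
December 21, 2034 – April 20, 2035: 121 days at 0.9% → €13,000 × 0.9% × 121/365 = €38.7863
April 21 – May 31, 2035: 41 days at 1.1% → €13,000 × 1.1% × 41/365 = €16.0630
Total = €139.3493

€139.35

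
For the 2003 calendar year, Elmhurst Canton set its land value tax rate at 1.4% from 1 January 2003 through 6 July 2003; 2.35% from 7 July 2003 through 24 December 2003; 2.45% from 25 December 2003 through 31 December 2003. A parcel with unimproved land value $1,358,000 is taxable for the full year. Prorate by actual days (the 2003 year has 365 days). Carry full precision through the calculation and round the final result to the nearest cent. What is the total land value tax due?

$25,329.49

1 January – 6 July 2003: 187 days at 1.4% → $1,358,000 × 1.4% × 187/365 = $9,740.3945
7 July – 24 December 2003: 171 days at 2.35% → $1,358,000 × 2.35% × 171/365 = $14,951.0219
25 December – 31 December 2003: 7 days at 2.45% → $1,358,000 × 2.45% × 7/365 = $638.0740
Total = $25,329.4904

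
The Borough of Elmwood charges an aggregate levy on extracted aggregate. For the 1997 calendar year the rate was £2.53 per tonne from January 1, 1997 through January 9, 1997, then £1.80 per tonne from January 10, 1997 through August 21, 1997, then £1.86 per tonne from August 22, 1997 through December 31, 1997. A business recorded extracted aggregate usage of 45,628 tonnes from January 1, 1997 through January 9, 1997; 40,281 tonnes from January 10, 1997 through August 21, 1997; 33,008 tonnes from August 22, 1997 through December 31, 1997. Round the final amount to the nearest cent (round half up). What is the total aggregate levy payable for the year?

January 1 – January 9, 1997: 45,628 tonnes at £2.53/tonne → £115,438.84
January 10 – August 21, 1997: 40,281 tonnes at £1.80/tonne → £72,505.80
August 22 – December 31, 1997: 33,008 tonnes at £1.86/tonne → £61,394.88

£249,339.52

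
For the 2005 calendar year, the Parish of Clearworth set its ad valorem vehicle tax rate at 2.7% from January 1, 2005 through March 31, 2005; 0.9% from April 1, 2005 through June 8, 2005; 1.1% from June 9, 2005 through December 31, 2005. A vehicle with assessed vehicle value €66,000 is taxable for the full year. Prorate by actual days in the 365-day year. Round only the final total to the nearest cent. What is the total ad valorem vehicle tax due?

January 1 – March 31, 2005: 90 days at 2.7% → €66,000 × 2.7% × 90/365 = €439.3973
April 1 – June 8, 2005: 69 days at 0.9% → €66,000 × 0.9% × 69/365 = €112.2904
June 9 – December 31, 2005: 206 days at 1.1% → €66,000 × 1.1% × 206/365 = €409.7425
Total = €961.4301

€961.43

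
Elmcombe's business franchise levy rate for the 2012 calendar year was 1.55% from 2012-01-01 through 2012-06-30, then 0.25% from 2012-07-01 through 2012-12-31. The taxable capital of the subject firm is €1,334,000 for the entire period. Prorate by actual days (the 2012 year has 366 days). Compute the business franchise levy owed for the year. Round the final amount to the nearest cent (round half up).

2012-01-01 to 2012-06-30: 182 days at 1.55% → €1,334,000 × 1.55% × 182/366 = €10,282.0055
2012-07-01 to 2012-12-31: 184 days at 0.25% → €1,334,000 × 0.25% × 184/366 = €1,676.6120
Total = €11,958.6175

€11,958.62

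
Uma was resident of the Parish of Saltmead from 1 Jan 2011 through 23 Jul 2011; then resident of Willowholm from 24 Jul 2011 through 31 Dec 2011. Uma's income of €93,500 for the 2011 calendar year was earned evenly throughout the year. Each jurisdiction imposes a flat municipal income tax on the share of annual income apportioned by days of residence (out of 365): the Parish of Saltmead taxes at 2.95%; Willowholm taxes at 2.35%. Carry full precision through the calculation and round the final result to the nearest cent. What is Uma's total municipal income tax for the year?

The Parish of Saltmead, 1 Jan – 23 Jul 2011: 204 days → €93,500 × 2.95% × 204/365 = €1,541.5973
Willowholm, 24 Jul – 31 Dec 2011: 161 days → €93,500 × 2.35% × 161/365 = €969.1979
Total = €2,510.7952

€2,510.80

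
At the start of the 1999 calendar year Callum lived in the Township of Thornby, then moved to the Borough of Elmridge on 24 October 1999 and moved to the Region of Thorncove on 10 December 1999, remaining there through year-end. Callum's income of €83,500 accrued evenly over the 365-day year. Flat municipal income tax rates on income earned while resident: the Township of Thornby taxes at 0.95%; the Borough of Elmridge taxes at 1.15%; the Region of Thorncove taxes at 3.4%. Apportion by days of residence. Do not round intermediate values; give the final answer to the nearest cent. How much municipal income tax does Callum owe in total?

The Township of Thornby, 1 January – 23 October 1999: 296 days → €83,500 × 0.95% × 296/365 = €643.2932
The Borough of Elmridge, 24 October – 9 December 1999: 47 days → €83,500 × 1.15% × 47/365 = €123.6486
The Region of Thorncove, 10 December – 31 December 1999: 22 days → €83,500 × 3.4% × 22/365 = €171.1178
Total = €938.0596

€938.06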